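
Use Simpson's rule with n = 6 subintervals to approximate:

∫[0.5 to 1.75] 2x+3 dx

f(x) = 2x+3
a = 0.5, b = 1.75, n = 6
h = (b - a)/n = 0.208333

Simpson's rule: (h/3)[f(x₀) + 4f(x₁) + 2f(x₂) + ... + f(xₙ)]

x_0 = 0.5000, f(x_0) = 4.000000, coefficient = 1
x_1 = 0.7083, f(x_1) = 4.416667, coefficient = 4
x_2 = 0.9167, f(x_2) = 4.833333, coefficient = 2
x_3 = 1.1250, f(x_3) = 5.250000, coefficient = 4
x_4 = 1.3333, f(x_4) = 5.666667, coefficient = 2
x_5 = 1.5417, f(x_5) = 6.083333, coefficient = 4
x_6 = 1.7500, f(x_6) = 6.500000, coefficient = 1

I ≈ (0.208333/3) × 94.500000 = 6.562500
Exact value: 6.562500
Error: 0.000000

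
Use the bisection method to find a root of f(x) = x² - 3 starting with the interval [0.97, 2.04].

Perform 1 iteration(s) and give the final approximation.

f(x) = x² - 3
Initial interval: [0.97, 2.04]

Iteration 1:
  c_1 = (0.970000 + 2.040000)/2 = 1.505000
  f(c_1) = f(1.505000) = -0.734975
  f(a) × f(c) ≥ 0, new interval: [1.505000, 2.040000]

After 1 iteration(s), the approximation is c_1 = 1.505000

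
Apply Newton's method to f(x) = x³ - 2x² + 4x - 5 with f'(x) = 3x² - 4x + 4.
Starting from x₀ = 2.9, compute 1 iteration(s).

f(x) = x³ - 2x² + 4x - 5
f'(x) = 3x² - 4x + 4
x₀ = 2.9

Newton-Raphson formula: x_{n+1} = x_n - f(x_n)/f'(x_n)

Iteration 1:
  f(2.900000) = 14.169000
  f'(2.900000) = 17.630000
  x_1 = 2.900000 - 14.169000/17.630000 = 2.096313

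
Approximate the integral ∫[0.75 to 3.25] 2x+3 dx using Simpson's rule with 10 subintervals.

f(x) = 2x+3
a = 0.75, b = 3.25, n = 10
h = (b - a)/n = 0.250000

Simpson's rule: (h/3)[f(x₀) + 4f(x₁) + 2f(x₂) + ... + f(xₙ)]

x_0 = 0.7500, f(x_0) = 4.500000, coefficient = 1
x_1 = 1.0000, f(x_1) = 5.000000, coefficient = 4
x_2 = 1.2500, f(x_2) = 5.500000, coefficient = 2
x_3 = 1.5000, f(x_3) = 6.000000, coefficient = 4
x_4 = 1.7500, f(x_4) = 6.500000, coefficient = 2
x_5 = 2.0000, f(x_5) = 7.000000, coefficient = 4
x_6 = 2.2500, f(x_6) = 7.500000, coefficient = 2
x_7 = 2.5000, f(x_7) = 8.000000, coefficient = 4
x_8 = 2.7500, f(x_8) = 8.500000, coefficient = 2
x_9 = 3.0000, f(x_9) = 9.000000, coefficient = 4
x_10 = 3.2500, f(x_10) = 9.500000, coefficient = 1

I ≈ (0.250000/3) × 210.000000 = 17.500000
Exact value: 17.500000
Error: 0.000000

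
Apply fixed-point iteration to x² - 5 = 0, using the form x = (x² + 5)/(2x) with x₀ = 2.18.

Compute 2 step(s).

Equation: x² - 5 = 0
Fixed-point form: x = (x² + 5)/(2x)
x₀ = 2.18

x_1 = g(2.180000) = 2.236789
x_2 = g(2.236789) = 2.236068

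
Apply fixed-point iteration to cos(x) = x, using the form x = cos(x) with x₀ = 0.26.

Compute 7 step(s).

Equation: cos(x) = x
Fixed-point form: x = cos(x)
x₀ = 0.26

x_1 = g(0.260000) = 0.966390
x_2 = g(0.966390) = 0.568274
x_3 = g(0.568274) = 0.842831
x_4 = g(0.842831) = 0.665352
x_5 = g(0.665352) = 0.786700
x_6 = g(0.786700) = 0.706186
x_7 = g(0.706186) = 0.760843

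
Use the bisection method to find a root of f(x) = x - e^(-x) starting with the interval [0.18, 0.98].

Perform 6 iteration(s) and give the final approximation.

f(x) = x - e^(-x)
Initial interval: [0.18, 0.98]

Iteration 1:
  c_1 = (0.180000 + 0.980000)/2 = 0.580000
  f(c_1) = f(0.580000) = 0.020102
  f(a) × f(c) < 0, new interval: [0.180000, 0.580000]
Iteration 2:
  c_2 = (0.180000 + 0.580000)/2 = 0.380000
  f(c_2) = f(0.380000) = -0.303861
  f(a) × f(c) ≥ 0, new interval: [0.380000, 0.580000]
Iteration 3:
  c_3 = (0.380000 + 0.580000)/2 = 0.480000
  f(c_3) = f(0.480000) = -0.138783
  f(a) × f(c) ≥ 0, new interval: [0.480000, 0.580000]
Iteration 4:
  c_4 = (0.480000 + 0.580000)/2 = 0.530000
  f(c_4) = f(0.530000) = -0.058605
  f(a) × f(c) ≥ 0, new interval: [0.530000, 0.580000]
Iteration 5:
  c_5 = (0.530000 + 0.580000)/2 = 0.555000
  f(c_5) = f(0.555000) = -0.019072
  f(a) × f(c) ≥ 0, new interval: [0.555000, 0.580000]
Iteration 6:
  c_6 = (0.555000 + 0.580000)/2 = 0.567500
  f(c_6) = f(0.567500) = 0.000559
  f(a) × f(c) < 0, new interval: [0.555000, 0.567500]

After 6 iteration(s), the approximation is c_6 = 0.567500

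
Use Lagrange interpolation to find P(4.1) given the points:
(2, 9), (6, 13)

Lagrange interpolation formula:
P(x) = Σ yᵢ × Lᵢ(x)
where Lᵢ(x) = Π_{j≠i} (x - xⱼ)/(xᵢ - xⱼ)

L_0(4.1) = (4.1 - 6)/(2 - 6) = 0.475000
L_1(4.1) = (4.1 - 2)/(6 - 2) = 0.525000

P(4.1) = 9×L_0(4.1) + 13×L_1(4.1)
P(4.1) = 11.100000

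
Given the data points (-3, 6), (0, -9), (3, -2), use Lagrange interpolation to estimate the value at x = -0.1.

Lagrange interpolation formula:
P(x) = Σ yᵢ × Lᵢ(x)
where Lᵢ(x) = Π_{j≠i} (x - xⱼ)/(xᵢ - xⱼ)

L_0(-0.1) = (-0.1 - 0)/(-3 - 0) × (-0.1 - 3)/(-3 - 3) = 0.017222
L_1(-0.1) = (-0.1 - (-3))/(0 - (-3)) × (-0.1 - 3)/(0 - 3) = 0.998889
L_2(-0.1) = (-0.1 - (-3))/(3 - (-3)) × (-0.1 - 0)/(3 - 0) = -0.016111

P(-0.1) = 6×L_0(-0.1) + (-9)×L_1(-0.1) + (-2)×L_2(-0.1)
P(-0.1) = -8.854444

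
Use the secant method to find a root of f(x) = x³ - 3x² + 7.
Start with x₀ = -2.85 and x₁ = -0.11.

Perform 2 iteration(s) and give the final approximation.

f(x) = x³ - 3x² + 7
x₀ = -2.85, x₁ = -0.11

Secant formula: x_{n+1} = x_n - f(x_n)(x_n - x_{n-1})/(f(x_n) - f(x_{n-1}))

Iteration 1:
  f(-2.850000) = -40.516625
  f(-0.110000) = 6.962369
  x_2 = -0.110000 - 6.962369×(-0.110000 - (-2.850000))/(6.962369 - (-40.516625))
       = -0.511796
Iteration 2:
  f(-0.110000) = 6.962369
  f(-0.511796) = 6.080135
  x_3 = -0.511796 - 6.080135×(-0.511796 - (-0.110000))/(6.080135 - 6.962369)
       = -3.280878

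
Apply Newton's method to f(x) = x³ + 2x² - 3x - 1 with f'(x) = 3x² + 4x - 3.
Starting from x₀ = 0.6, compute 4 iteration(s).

f(x) = x³ + 2x² - 3x - 1
f'(x) = 3x² + 4x - 3
x₀ = 0.6

Newton-Raphson formula: x_{n+1} = x_n - f(x_n)/f'(x_n)

Iteration 1:
  f(0.600000) = -1.864000
  f'(0.600000) = 0.480000
  x_1 = 0.600000 - (-1.864000)/0.480000 = 4.483333
Iteration 2:
  f(4.483333) = 115.866801
  f'(4.483333) = 75.234167
  x_2 = 4.483333 - 115.866801/75.234167 = 2.943251
Iteration 3:
  f(2.943251) = 32.992283
  f'(2.943251) = 34.761186
  x_3 = 2.943251 - 32.992283/34.761186 = 1.994138
Iteration 4:
  f(1.994138) = 8.900628
  f'(1.994138) = 16.906318
  x_4 = 1.994138 - 8.900628/16.906318 = 1.467671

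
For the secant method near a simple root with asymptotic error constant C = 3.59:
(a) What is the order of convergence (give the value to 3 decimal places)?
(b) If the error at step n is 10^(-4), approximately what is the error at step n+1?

(a) Secant method has superlinear convergence with order φ = (1+√5)/2 ≈ 1.618.
    This means |e_{n+1}| ≈ C|e_n|^1.618.

(b) With |e_n| = 10^(-4) and C = 3.59:
    |e_{n+1}| ≈ 3.59 × (10^(-4))^1.618 = 3.59 × 10^(-6.47)

(a) ≈ 1.618 (golden ratio); (b) |e_{n+1}| ≈ 1.210e-06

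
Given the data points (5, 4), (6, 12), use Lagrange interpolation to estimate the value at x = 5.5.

Lagrange interpolation formula:
P(x) = Σ yᵢ × Lᵢ(x)
where Lᵢ(x) = Π_{j≠i} (x - xⱼ)/(xᵢ - xⱼ)

L_0(5.5) = (5.5 - 6)/(5 - 6) = 0.500000
L_1(5.5) = (5.5 - 5)/(6 - 5) = 0.500000

P(5.5) = 4×L_0(5.5) + 12×L_1(5.5)
P(5.5) = 8.000000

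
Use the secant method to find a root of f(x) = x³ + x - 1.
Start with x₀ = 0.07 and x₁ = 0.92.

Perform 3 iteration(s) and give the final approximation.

f(x) = x³ + x - 1
x₀ = 0.07, x₁ = 0.92

Secant formula: x_{n+1} = x_n - f(x_n)(x_n - x_{n-1})/(f(x_n) - f(x_{n-1}))

Iteration 1:
  f(0.070000) = -0.929657
  f(0.920000) = 0.698688
  x_2 = 0.920000 - 0.698688×(0.920000 - 0.070000)/(0.698688 - (-0.929657))
       = 0.555283
Iteration 2:
  f(0.920000) = 0.698688
  f(0.555283) = -0.273501
  x_3 = 0.555283 - (-0.273501)×(0.555283 - 0.920000)/(-0.273501 - 0.698688)
       = 0.657887
Iteration 3:
  f(0.555283) = -0.273501
  f(0.657887) = -0.057369
  x_4 = 0.657887 - (-0.057369)×(0.657887 - 0.555283)/(-0.057369 - (-0.273501))
       = 0.685122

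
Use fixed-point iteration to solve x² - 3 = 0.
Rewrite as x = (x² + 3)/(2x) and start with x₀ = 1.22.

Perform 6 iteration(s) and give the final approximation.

Equation: x² - 3 = 0
Fixed-point form: x = (x² + 3)/(2x)
x₀ = 1.22

x_1 = g(1.220000) = 1.839508
x_2 = g(1.839508) = 1.735189
x_3 = g(1.735189) = 1.732054
x_4 = g(1.732054) = 1.732051
x_5 = g(1.732051) = 1.732051
x_6 = g(1.732051) = 1.732051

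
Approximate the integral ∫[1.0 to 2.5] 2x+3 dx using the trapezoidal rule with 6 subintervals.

f(x) = 2x+3
a = 1.0, b = 2.5, n = 6
h = (b - a)/n = 0.250000

Trapezoidal rule: (h/2)[f(x₀) + 2f(x₁) + 2f(x₂) + ... + f(xₙ)]

x_0 = 1.0000, f(x_0) = 5.000000, coefficient = 1
x_1 = 1.2500, f(x_1) = 5.500000, coefficient = 2
x_2 = 1.5000, f(x_2) = 6.000000, coefficient = 2
x_3 = 1.7500, f(x_3) = 6.500000, coefficient = 2
x_4 = 2.0000, f(x_4) = 7.000000, coefficient = 2
x_5 = 2.2500, f(x_5) = 7.500000, coefficient = 2
x_6 = 2.5000, f(x_6) = 8.000000, coefficient = 1

I ≈ (0.250000/2) × 78.000000 = 9.750000
Exact value: 9.750000
Error: 0.000000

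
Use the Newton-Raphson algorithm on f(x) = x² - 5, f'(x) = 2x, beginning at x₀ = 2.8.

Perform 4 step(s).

f(x) = x² - 5
f'(x) = 2x
x₀ = 2.8

Newton-Raphson formula: x_{n+1} = x_n - f(x_n)/f'(x_n)

Iteration 1:
  f(2.800000) = 2.840000
  f'(2.800000) = 5.600000
  x_1 = 2.800000 - 2.840000/5.600000 = 2.292857
Iteration 2:
  f(2.292857) = 0.257194
  f'(2.292857) = 4.585714
  x_2 = 2.292857 - 0.257194/4.585714 = 2.236771
Iteration 3:
  f(2.236771) = 0.003146
  f'(2.236771) = 4.473543
  x_3 = 2.236771 - 0.003146/4.473543 = 2.236068
Iteration 4:
  f(2.236068) = 0.000000
  f'(2.236068) = 4.472136
  x_4 = 2.236068 - 0.000000/4.472136 = 2.236068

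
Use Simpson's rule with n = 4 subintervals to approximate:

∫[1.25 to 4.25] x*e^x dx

f(x) = x*e^x
a = 1.25, b = 4.25, n = 4
h = (b - a)/n = 0.750000

Simpson's rule: (h/3)[f(x₀) + 4f(x₁) + 2f(x₂) + ... + f(xₙ)]

x_0 = 1.2500, f(x_0) = 4.362929, coefficient = 1
x_1 = 2.0000, f(x_1) = 14.778112, coefficient = 4
x_2 = 2.7500, f(x_2) = 43.017238, coefficient = 2
x_3 = 3.5000, f(x_3) = 115.904082, coefficient = 4
x_4 = 4.2500, f(x_4) = 297.948002, coefficient = 1

I ≈ (0.750000/3) × 911.074183 = 227.768546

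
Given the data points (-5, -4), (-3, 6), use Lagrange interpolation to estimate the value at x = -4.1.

Lagrange interpolation formula:
P(x) = Σ yᵢ × Lᵢ(x)
where Lᵢ(x) = Π_{j≠i} (x - xⱼ)/(xᵢ - xⱼ)

L_0(-4.1) = (-4.1 - (-3))/(-5 - (-3)) = 0.550000
L_1(-4.1) = (-4.1 - (-5))/(-3 - (-5)) = 0.450000

P(-4.1) = (-4)×L_0(-4.1) + 6×L_1(-4.1)
P(-4.1) = 0.500000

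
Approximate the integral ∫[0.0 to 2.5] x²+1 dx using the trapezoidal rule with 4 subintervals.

f(x) = x²+1
a = 0.0, b = 2.5, n = 4
h = (b - a)/n = 0.625000

Trapezoidal rule: (h/2)[f(x₀) + 2f(x₁) + 2f(x₂) + ... + f(xₙ)]

x_0 = 0.0000, f(x_0) = 1.000000, coefficient = 1
x_1 = 0.6250, f(x_1) = 1.390625, coefficient = 2
x_2 = 1.2500, f(x_2) = 2.562500, coefficient = 2
x_3 = 1.8750, f(x_3) = 4.515625, coefficient = 2
x_4 = 2.5000, f(x_4) = 7.250000, coefficient = 1

I ≈ (0.625000/2) × 25.187500 = 7.871094
Exact value: 7.708333
Error: 0.162760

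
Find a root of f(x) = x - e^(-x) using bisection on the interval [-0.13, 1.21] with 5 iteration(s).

f(x) = x - e^(-x)
Initial interval: [-0.13, 1.21]

Iteration 1:
  c_1 = (-0.130000 + 1.210000)/2 = 0.540000
  f(c_1) = f(0.540000) = -0.042748
  f(a) × f(c) ≥ 0, new interval: [0.540000, 1.210000]
Iteration 2:
  c_2 = (0.540000 + 1.210000)/2 = 0.875000
  f(c_2) = f(0.875000) = 0.458138
  f(a) × f(c) < 0, new interval: [0.540000, 0.875000]
Iteration 3:
  c_3 = (0.540000 + 0.875000)/2 = 0.707500
  f(c_3) = f(0.707500) = 0.214625
  f(a) × f(c) < 0, new interval: [0.540000, 0.707500]
Iteration 4:
  c_4 = (0.540000 + 0.707500)/2 = 0.623750
  f(c_4) = f(0.623750) = 0.087819
  f(a) × f(c) < 0, new interval: [0.540000, 0.623750]
Iteration 5:
  c_5 = (0.540000 + 0.623750)/2 = 0.581875
  f(c_5) = f(0.581875) = 0.023025
  f(a) × f(c) < 0, new interval: [0.540000, 0.581875]

After 5 iteration(s), the approximation is c_5 = 0.581875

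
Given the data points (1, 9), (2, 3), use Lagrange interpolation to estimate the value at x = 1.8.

Lagrange interpolation formula:
P(x) = Σ yᵢ × Lᵢ(x)
where Lᵢ(x) = Π_{j≠i} (x - xⱼ)/(xᵢ - xⱼ)

L_0(1.8) = (1.8 - 2)/(1 - 2) = 0.200000
L_1(1.8) = (1.8 - 1)/(2 - 1) = 0.800000

P(1.8) = 9×L_0(1.8) + 3×L_1(1.8)
P(1.8) = 4.200000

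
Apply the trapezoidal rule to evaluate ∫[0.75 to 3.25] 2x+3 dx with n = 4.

f(x) = 2x+3
a = 0.75, b = 3.25, n = 4
h = (b - a)/n = 0.625000

Trapezoidal rule: (h/2)[f(x₀) + 2f(x₁) + 2f(x₂) + ... + f(xₙ)]

x_0 = 0.7500, f(x_0) = 4.500000, coefficient = 1
x_1 = 1.3750, f(x_1) = 5.750000, coefficient = 2
x_2 = 2.0000, f(x_2) = 7.000000, coefficient = 2
x_3 = 2.6250, f(x_3) = 8.250000, coefficient = 2
x_4 = 3.2500, f(x_4) = 9.500000, coefficient = 1

I ≈ (0.625000/2) × 56.000000 = 17.500000
Exact value: 17.500000
Error: 0.000000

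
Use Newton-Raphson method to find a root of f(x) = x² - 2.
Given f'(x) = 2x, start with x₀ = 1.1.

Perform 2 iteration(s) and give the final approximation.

f(x) = x² - 2
f'(x) = 2x
x₀ = 1.1

Newton-Raphson formula: x_{n+1} = x_n - f(x_n)/f'(x_n)

Iteration 1:
  f(1.100000) = -0.790000
  f'(1.100000) = 2.200000
  x_1 = 1.100000 - (-0.790000)/2.200000 = 1.459091
Iteration 2:
  f(1.459091) = 0.128946
  f'(1.459091) = 2.918182
  x_2 = 1.459091 - 0.128946/2.918182 = 1.414904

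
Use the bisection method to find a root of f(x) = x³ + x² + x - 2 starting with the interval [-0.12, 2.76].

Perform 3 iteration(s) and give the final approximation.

f(x) = x³ + x² + x - 2
Initial interval: [-0.12, 2.76]

Iteration 1:
  c_1 = (-0.120000 + 2.760000)/2 = 1.320000
  f(c_1) = f(1.320000) = 3.362368
  f(a) × f(c) < 0, new interval: [-0.120000, 1.320000]
Iteration 2:
  c_2 = (-0.120000 + 1.320000)/2 = 0.600000
  f(c_2) = f(0.600000) = -0.824000
  f(a) × f(c) ≥ 0, new interval: [0.600000, 1.320000]
Iteration 3:
  c_3 = (0.600000 + 1.320000)/2 = 0.960000
  f(c_3) = f(0.960000) = 0.766336
  f(a) × f(c) < 0, new interval: [0.600000, 0.960000]

After 3 iteration(s), the approximation is c_3 = 0.960000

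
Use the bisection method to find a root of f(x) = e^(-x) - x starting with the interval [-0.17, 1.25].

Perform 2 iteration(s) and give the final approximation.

f(x) = e^(-x) - x
Initial interval: [-0.17, 1.25]

Iteration 1:
  c_1 = (-0.170000 + 1.250000)/2 = 0.540000
  f(c_1) = f(0.540000) = 0.042748
  f(a) × f(c) ≥ 0, new interval: [0.540000, 1.250000]
Iteration 2:
  c_2 = (0.540000 + 1.250000)/2 = 0.895000
  f(c_2) = f(0.895000) = -0.486392
  f(a) × f(c) < 0, new interval: [0.540000, 0.895000]

After 2 iteration(s), the approximation is c_2 = 0.895000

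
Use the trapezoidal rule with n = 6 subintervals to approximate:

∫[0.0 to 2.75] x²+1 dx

f(x) = x²+1
a = 0.0, b = 2.75, n = 6
h = (b - a)/n = 0.458333

Trapezoidal rule: (h/2)[f(x₀) + 2f(x₁) + 2f(x₂) + ... + f(xₙ)]

x_0 = 0.0000, f(x_0) = 1.000000, coefficient = 1
x_1 = 0.4583, f(x_1) = 1.210069, coefficient = 2
x_2 = 0.9167, f(x_2) = 1.840278, coefficient = 2
x_3 = 1.3750, f(x_3) = 2.890625, coefficient = 2
x_4 = 1.8333, f(x_4) = 4.361111, coefficient = 2
x_5 = 2.2917, f(x_5) = 6.251736, coefficient = 2
x_6 = 2.7500, f(x_6) = 8.562500, coefficient = 1

I ≈ (0.458333/2) × 42.670139 = 9.778573
Exact value: 9.682292
Error: 0.096282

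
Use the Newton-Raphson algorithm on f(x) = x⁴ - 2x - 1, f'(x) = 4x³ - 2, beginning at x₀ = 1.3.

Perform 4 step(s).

f(x) = x⁴ - 2x - 1
f'(x) = 4x³ - 2
x₀ = 1.3

Newton-Raphson formula: x_{n+1} = x_n - f(x_n)/f'(x_n)

Iteration 1:
  f(1.300000) = -0.743900
  f'(1.300000) = 6.788000
  x_1 = 1.300000 - (-0.743900)/6.788000 = 1.409590
Iteration 2:
  f(1.409590) = 0.128771
  f'(1.409590) = 9.203116
  x_2 = 1.409590 - 0.128771/9.203116 = 1.395598
Iteration 3:
  f(1.395598) = 0.002319
  f'(1.395598) = 8.872799
  x_3 = 1.395598 - 0.002319/8.872799 = 1.395337
Iteration 4:
  f(1.395337) = 0.000001
  f'(1.395337) = 8.866693
  x_4 = 1.395337 - 0.000001/8.866693 = 1.395337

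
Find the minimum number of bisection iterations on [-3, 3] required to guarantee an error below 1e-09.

We need (b-a)/2^n ≤ 1e-09
(3 - (-3))/2^n ≤ 1e-09
6/2^n ≤ 1e-09
2^n ≥ 6000000000
n ≥ log₂(6000000000) = 32.48
n ≥ 33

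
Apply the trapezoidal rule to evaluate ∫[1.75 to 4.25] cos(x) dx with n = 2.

f(x) = cos(x)
a = 1.75, b = 4.25, n = 2
h = (b - a)/n = 1.250000

Trapezoidal rule: (h/2)[f(x₀) + 2f(x₁) + 2f(x₂) + ... + f(xₙ)]

x_0 = 1.7500, f(x_0) = -0.178246, coefficient = 1
x_1 = 3.0000, f(x_1) = -0.989992, coefficient = 2
x_2 = 4.2500, f(x_2) = -0.446087, coefficient = 1

I ≈ (1.250000/2) × -2.604319 = -1.627699
Exact value: -1.878975
Error: 0.251276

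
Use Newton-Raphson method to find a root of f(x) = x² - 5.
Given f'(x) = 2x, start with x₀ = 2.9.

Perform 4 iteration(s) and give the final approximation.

f(x) = x² - 5
f'(x) = 2x
x₀ = 2.9

Newton-Raphson formula: x_{n+1} = x_n - f(x_n)/f'(x_n)

Iteration 1:
  f(2.900000) = 3.410000
  f'(2.900000) = 5.800000
  x_1 = 2.900000 - 3.410000/5.800000 = 2.312069
Iteration 2:
  f(2.312069) = 0.345663
  f'(2.312069) = 4.624138
  x_2 = 2.312069 - 0.345663/4.624138 = 2.237317
Iteration 3:
  f(2.237317) = 0.005588
  f'(2.237317) = 4.474634
  x_3 = 2.237317 - 0.005588/4.474634 = 2.236068
Iteration 4:
  f(2.236068) = 0.000002
  f'(2.236068) = 4.472137
  x_4 = 2.236068 - 0.000002/4.472137 = 2.236068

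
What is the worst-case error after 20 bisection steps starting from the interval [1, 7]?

Bisection error bound: |error| ≤ (b-a)/2^n
|error| ≤ (7 - 1)/2^20 = 6/2^20
|error| ≤ 0.0000057220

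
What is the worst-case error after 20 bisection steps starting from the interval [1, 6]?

Bisection error bound: |error| ≤ (b-a)/2^n
|error| ≤ (6 - 1)/2^20 = 5/2^20
|error| ≤ 0.0000047684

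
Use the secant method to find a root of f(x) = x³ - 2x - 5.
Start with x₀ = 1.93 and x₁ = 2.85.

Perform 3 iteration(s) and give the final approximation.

f(x) = x³ - 2x - 5
x₀ = 1.93, x₁ = 2.85

Secant formula: x_{n+1} = x_n - f(x_n)(x_n - x_{n-1})/(f(x_n) - f(x_{n-1}))

Iteration 1:
  f(1.930000) = -1.670943
  f(2.850000) = 12.449125
  x_2 = 2.850000 - 12.449125×(2.850000 - 1.930000)/(12.449125 - (-1.670943))
       = 2.038871
Iteration 2:
  f(2.850000) = 12.449125
  f(2.038871) = -0.602164
  x_3 = 2.038871 - (-0.602164)×(2.038871 - 2.850000)/(-0.602164 - 12.449125)
       = 2.076295
Iteration 3:
  f(2.038871) = -0.602164
  f(2.076295) = -0.201678
  x_4 = 2.076295 - (-0.201678)×(2.076295 - 2.038871)/(-0.201678 - (-0.602164))
       = 2.095141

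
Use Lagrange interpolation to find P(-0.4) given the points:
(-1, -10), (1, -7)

Lagrange interpolation formula:
P(x) = Σ yᵢ × Lᵢ(x)
where Lᵢ(x) = Π_{j≠i} (x - xⱼ)/(xᵢ - xⱼ)

L_0(-0.4) = (-0.4 - 1)/(-1 - 1) = 0.700000
L_1(-0.4) = (-0.4 - (-1))/(1 - (-1)) = 0.300000

P(-0.4) = (-10)×L_0(-0.4) + (-7)×L_1(-0.4)
P(-0.4) = -9.100000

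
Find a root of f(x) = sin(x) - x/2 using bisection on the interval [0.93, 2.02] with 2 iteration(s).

f(x) = sin(x) - x/2
Initial interval: [0.93, 2.02]

Iteration 1:
  c_1 = (0.930000 + 2.020000)/2 = 1.475000
  f(c_1) = f(1.475000) = 0.257915
  f(a) × f(c) ≥ 0, new interval: [1.475000, 2.020000]
Iteration 2:
  c_2 = (1.475000 + 2.020000)/2 = 1.747500
  f(c_2) = f(1.747500) = 0.110678
  f(a) × f(c) ≥ 0, new interval: [1.747500, 2.020000]

After 2 iteration(s), the approximation is c_2 = 1.747500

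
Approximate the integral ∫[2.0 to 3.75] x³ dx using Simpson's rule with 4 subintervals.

f(x) = x³
a = 2.0, b = 3.75, n = 4
h = (b - a)/n = 0.437500

Simpson's rule: (h/3)[f(x₀) + 4f(x₁) + 2f(x₂) + ... + f(xₙ)]

x_0 = 2.0000, f(x_0) = 8.000000, coefficient = 1
x_1 = 2.4375, f(x_1) = 14.482178, coefficient = 4
x_2 = 2.8750, f(x_2) = 23.763672, coefficient = 2
x_3 = 3.3125, f(x_3) = 36.346924, coefficient = 4
x_4 = 3.7500, f(x_4) = 52.734375, coefficient = 1

I ≈ (0.437500/3) × 311.578125 = 45.438477
Exact value: 45.438477
Error: 0.000000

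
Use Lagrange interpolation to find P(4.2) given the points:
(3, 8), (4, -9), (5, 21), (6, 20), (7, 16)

Lagrange interpolation formula:
P(x) = Σ yᵢ × Lᵢ(x)
where Lᵢ(x) = Π_{j≠i} (x - xⱼ)/(xᵢ - xⱼ)

L_0(4.2) = (4.2 - 4)/(3 - 4) × (4.2 - 5)/(3 - 5) × (4.2 - 6)/(3 - 6) × (4.2 - 7)/(3 - 7) = -0.033600
L_1(4.2) = (4.2 - 3)/(4 - 3) × (4.2 - 5)/(4 - 5) × (4.2 - 6)/(4 - 6) × (4.2 - 7)/(4 - 7) = 0.806400
L_2(4.2) = (4.2 - 3)/(5 - 3) × (4.2 - 4)/(5 - 4) × (4.2 - 6)/(5 - 6) × (4.2 - 7)/(5 - 7) = 0.302400
L_3(4.2) = (4.2 - 3)/(6 - 3) × (4.2 - 4)/(6 - 4) × (4.2 - 5)/(6 - 5) × (4.2 - 7)/(6 - 7) = -0.089600
L_4(4.2) = (4.2 - 3)/(7 - 3) × (4.2 - 4)/(7 - 4) × (4.2 - 5)/(7 - 5) × (4.2 - 6)/(7 - 6) = 0.014400

P(4.2) = 8×L_0(4.2) + (-9)×L_1(4.2) + 21×L_2(4.2) + 20×L_3(4.2) + 16×L_4(4.2)
P(4.2) = -2.737600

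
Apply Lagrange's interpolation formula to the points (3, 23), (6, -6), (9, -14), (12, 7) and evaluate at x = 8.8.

Lagrange interpolation formula:
P(x) = Σ yᵢ × Lᵢ(x)
where Lᵢ(x) = Π_{j≠i} (x - xⱼ)/(xᵢ - xⱼ)

L_0(8.8) = (8.8 - 6)/(3 - 6) × (8.8 - 9)/(3 - 9) × (8.8 - 12)/(3 - 12) = -0.011062
L_1(8.8) = (8.8 - 3)/(6 - 3) × (8.8 - 9)/(6 - 9) × (8.8 - 12)/(6 - 12) = 0.068741
L_2(8.8) = (8.8 - 3)/(9 - 3) × (8.8 - 6)/(9 - 6) × (8.8 - 12)/(9 - 12) = 0.962370
L_3(8.8) = (8.8 - 3)/(12 - 3) × (8.8 - 6)/(12 - 6) × (8.8 - 9)/(12 - 9) = -0.020049

P(8.8) = 23×L_0(8.8) + (-6)×L_1(8.8) + (-14)×L_2(8.8) + 7×L_3(8.8)
P(8.8) = -14.280395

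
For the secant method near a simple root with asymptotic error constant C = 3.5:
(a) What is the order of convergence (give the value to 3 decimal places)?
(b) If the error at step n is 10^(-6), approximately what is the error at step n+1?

(a) Secant method has superlinear convergence with order φ = (1+√5)/2 ≈ 1.618.
    This means |e_{n+1}| ≈ C|e_n|^1.618.

(b) With |e_n| = 10^(-6) and C = 3.5:
    |e_{n+1}| ≈ 3.5 × (10^(-6))^1.618 = 3.5 × 10^(-9.71)

(a) ≈ 1.618 (golden ratio); (b) |e_{n+1}| ≈ 6.853e-10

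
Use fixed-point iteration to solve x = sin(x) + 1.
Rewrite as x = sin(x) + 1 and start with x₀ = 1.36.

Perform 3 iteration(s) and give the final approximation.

Equation: x = sin(x) + 1
Fixed-point form: x = sin(x) + 1
x₀ = 1.36

x_1 = g(1.360000) = 1.977865
x_2 = g(1.977865) = 1.918285
x_3 = g(1.918285) = 1.940231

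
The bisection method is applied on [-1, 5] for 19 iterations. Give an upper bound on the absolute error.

Bisection error bound: |error| ≤ (b-a)/2^n
|error| ≤ (5 - (-1))/2^19 = 6/2^19
|error| ≤ 0.0000114441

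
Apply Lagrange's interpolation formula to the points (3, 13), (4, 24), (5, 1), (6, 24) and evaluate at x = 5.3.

Lagrange interpolation formula:
P(x) = Σ yᵢ × Lᵢ(x)
where Lᵢ(x) = Π_{j≠i} (x - xⱼ)/(xᵢ - xⱼ)

L_0(5.3) = (5.3 - 4)/(3 - 4) × (5.3 - 5)/(3 - 5) × (5.3 - 6)/(3 - 6) = 0.045500
L_1(5.3) = (5.3 - 3)/(4 - 3) × (5.3 - 5)/(4 - 5) × (5.3 - 6)/(4 - 6) = -0.241500
L_2(5.3) = (5.3 - 3)/(5 - 3) × (5.3 - 4)/(5 - 4) × (5.3 - 6)/(5 - 6) = 1.046500
L_3(5.3) = (5.3 - 3)/(6 - 3) × (5.3 - 4)/(6 - 4) × (5.3 - 5)/(6 - 5) = 0.149500

P(5.3) = 13×L_0(5.3) + 24×L_1(5.3) + 1×L_2(5.3) + 24×L_3(5.3)
P(5.3) = -0.570000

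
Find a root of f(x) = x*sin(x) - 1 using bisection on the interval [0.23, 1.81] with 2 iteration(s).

f(x) = x*sin(x) - 1
Initial interval: [0.23, 1.81]

Iteration 1:
  c_1 = (0.230000 + 1.810000)/2 = 1.020000
  f(c_1) = f(1.020000) = -0.130850
  f(a) × f(c) ≥ 0, new interval: [1.020000, 1.810000]
Iteration 2:
  c_2 = (1.020000 + 1.810000)/2 = 1.415000
  f(c_2) = f(1.415000) = 0.397862
  f(a) × f(c) < 0, new interval: [1.020000, 1.415000]

After 2 iteration(s), the approximation is c_2 = 1.415000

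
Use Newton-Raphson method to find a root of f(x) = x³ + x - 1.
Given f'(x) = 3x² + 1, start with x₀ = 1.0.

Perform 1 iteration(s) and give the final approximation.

f(x) = x³ + x - 1
f'(x) = 3x² + 1
x₀ = 1.0

Newton-Raphson formula: x_{n+1} = x_n - f(x_n)/f'(x_n)

Iteration 1:
  f(1.000000) = 1.000000
  f'(1.000000) = 4.000000
  x_1 = 1.000000 - 1.000000/4.000000 = 0.750000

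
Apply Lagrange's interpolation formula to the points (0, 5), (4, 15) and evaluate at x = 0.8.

Lagrange interpolation formula:
P(x) = Σ yᵢ × Lᵢ(x)
where Lᵢ(x) = Π_{j≠i} (x - xⱼ)/(xᵢ - xⱼ)

L_0(0.8) = (0.8 - 4)/(0 - 4) = 0.800000
L_1(0.8) = (0.8 - 0)/(4 - 0) = 0.200000

P(0.8) = 5×L_0(0.8) + 15×L_1(0.8)
P(0.8) = 7.000000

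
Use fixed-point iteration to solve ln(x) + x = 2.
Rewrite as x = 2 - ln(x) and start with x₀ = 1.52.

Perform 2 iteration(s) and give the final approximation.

Equation: ln(x) + x = 2
Fixed-point form: x = 2 - ln(x)
x₀ = 1.52

x_1 = g(1.520000) = 1.581290
x_2 = g(1.581290) = 1.541759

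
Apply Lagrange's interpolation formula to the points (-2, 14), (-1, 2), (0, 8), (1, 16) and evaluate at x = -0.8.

Lagrange interpolation formula:
P(x) = Σ yᵢ × Lᵢ(x)
where Lᵢ(x) = Π_{j≠i} (x - xⱼ)/(xᵢ - xⱼ)

L_0(-0.8) = (-0.8 - (-1))/(-2 - (-1)) × (-0.8 - 0)/(-2 - 0) × (-0.8 - 1)/(-2 - 1) = -0.048000
L_1(-0.8) = (-0.8 - (-2))/(-1 - (-2)) × (-0.8 - 0)/(-1 - 0) × (-0.8 - 1)/(-1 - 1) = 0.864000
L_2(-0.8) = (-0.8 - (-2))/(0 - (-2)) × (-0.8 - (-1))/(0 - (-1)) × (-0.8 - 1)/(0 - 1) = 0.216000
L_3(-0.8) = (-0.8 - (-2))/(1 - (-2)) × (-0.8 - (-1))/(1 - (-1)) × (-0.8 - 0)/(1 - 0) = -0.032000

P(-0.8) = 14×L_0(-0.8) + 2×L_1(-0.8) + 8×L_2(-0.8) + 16×L_3(-0.8)
P(-0.8) = 2.272000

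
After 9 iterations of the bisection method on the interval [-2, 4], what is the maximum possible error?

Bisection error bound: |error| ≤ (b-a)/2^n
|error| ≤ (4 - (-2))/2^9 = 6/2^9
|error| ≤ 0.0117187500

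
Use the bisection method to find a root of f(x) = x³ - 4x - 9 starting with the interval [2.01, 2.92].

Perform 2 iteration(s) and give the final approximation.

f(x) = x³ - 4x - 9
Initial interval: [2.01, 2.92]

Iteration 1:
  c_1 = (2.010000 + 2.920000)/2 = 2.465000
  f(c_1) = f(2.465000) = -3.882105
  f(a) × f(c) ≥ 0, new interval: [2.465000, 2.920000]
Iteration 2:
  c_2 = (2.465000 + 2.920000)/2 = 2.692500
  f(c_2) = f(2.692500) = -0.250570
  f(a) × f(c) ≥ 0, new interval: [2.692500, 2.920000]

After 2 iteration(s), the approximation is c_2 = 2.692500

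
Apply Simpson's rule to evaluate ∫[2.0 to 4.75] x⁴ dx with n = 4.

f(x) = x⁴
a = 2.0, b = 4.75, n = 4
h = (b - a)/n = 0.687500

Simpson's rule: (h/3)[f(x₀) + 4f(x₁) + 2f(x₂) + ... + f(xₙ)]

x_0 = 2.0000, f(x_0) = 16.000000, coefficient = 1
x_1 = 2.6875, f(x_1) = 52.166763, coefficient = 4
x_2 = 3.3750, f(x_2) = 129.746338, coefficient = 2
x_3 = 4.0625, f(x_3) = 272.378922, coefficient = 4
x_4 = 4.7500, f(x_4) = 509.066406, coefficient = 1

I ≈ (0.687500/3) × 2082.741821 = 477.295001
Exact value: 477.213086
Error: 0.081915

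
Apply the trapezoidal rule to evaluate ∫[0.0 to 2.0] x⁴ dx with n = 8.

f(x) = x⁴
a = 0.0, b = 2.0, n = 8
h = (b - a)/n = 0.250000

Trapezoidal rule: (h/2)[f(x₀) + 2f(x₁) + 2f(x₂) + ... + f(xₙ)]

x_0 = 0.0000, f(x_0) = 0.000000, coefficient = 1
x_1 = 0.2500, f(x_1) = 0.003906, coefficient = 2
x_2 = 0.5000, f(x_2) = 0.062500, coefficient = 2
x_3 = 0.7500, f(x_3) = 0.316406, coefficient = 2
x_4 = 1.0000, f(x_4) = 1.000000, coefficient = 2
x_5 = 1.2500, f(x_5) = 2.441406, coefficient = 2
x_6 = 1.5000, f(x_6) = 5.062500, coefficient = 2
x_7 = 1.7500, f(x_7) = 9.378906, coefficient = 2
x_8 = 2.0000, f(x_8) = 16.000000, coefficient = 1

I ≈ (0.250000/2) × 52.531250 = 6.566406
Exact value: 6.400000
Error: 0.166406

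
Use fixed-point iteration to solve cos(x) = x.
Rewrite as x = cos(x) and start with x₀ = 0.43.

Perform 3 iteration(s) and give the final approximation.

Equation: cos(x) = x
Fixed-point form: x = cos(x)
x₀ = 0.43

x_1 = g(0.430000) = 0.908966
x_2 = g(0.908966) = 0.614562
x_3 = g(0.614562) = 0.817026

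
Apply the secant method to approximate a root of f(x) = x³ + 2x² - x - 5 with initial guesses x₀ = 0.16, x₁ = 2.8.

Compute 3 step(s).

f(x) = x³ + 2x² - x - 5
x₀ = 0.16, x₁ = 2.8

Secant formula: x_{n+1} = x_n - f(x_n)(x_n - x_{n-1})/(f(x_n) - f(x_{n-1}))

Iteration 1:
  f(0.160000) = -5.104704
  f(2.800000) = 29.832000
  x_2 = 2.800000 - 29.832000×(2.800000 - 0.160000)/(29.832000 - (-5.104704))
       = 0.545738
Iteration 2:
  f(2.800000) = 29.832000
  f(0.545738) = -4.787541
  x_3 = 0.545738 - (-4.787541)×(0.545738 - 2.800000)/(-4.787541 - 29.832000)
       = 0.857480
Iteration 3:
  f(0.545738) = -4.787541
  f(0.857480) = -3.756454
  x_4 = 0.857480 - (-3.756454)×(0.857480 - 0.545738)/(-3.756454 - (-4.787541))
       = 1.993219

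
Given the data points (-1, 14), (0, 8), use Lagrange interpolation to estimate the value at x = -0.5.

Lagrange interpolation formula:
P(x) = Σ yᵢ × Lᵢ(x)
where Lᵢ(x) = Π_{j≠i} (x - xⱼ)/(xᵢ - xⱼ)

L_0(-0.5) = (-0.5 - 0)/(-1 - 0) = 0.500000
L_1(-0.5) = (-0.5 - (-1))/(0 - (-1)) = 0.500000

P(-0.5) = 14×L_0(-0.5) + 8×L_1(-0.5)
P(-0.5) = 11.000000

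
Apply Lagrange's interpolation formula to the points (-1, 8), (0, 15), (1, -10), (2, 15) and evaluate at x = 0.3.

Lagrange interpolation formula:
P(x) = Σ yᵢ × Lᵢ(x)
where Lᵢ(x) = Π_{j≠i} (x - xⱼ)/(xᵢ - xⱼ)

L_0(0.3) = (0.3 - 0)/(-1 - 0) × (0.3 - 1)/(-1 - 1) × (0.3 - 2)/(-1 - 2) = -0.059500
L_1(0.3) = (0.3 - (-1))/(0 - (-1)) × (0.3 - 1)/(0 - 1) × (0.3 - 2)/(0 - 2) = 0.773500
L_2(0.3) = (0.3 - (-1))/(1 - (-1)) × (0.3 - 0)/(1 - 0) × (0.3 - 2)/(1 - 2) = 0.331500
L_3(0.3) = (0.3 - (-1))/(2 - (-1)) × (0.3 - 0)/(2 - 0) × (0.3 - 1)/(2 - 1) = -0.045500

P(0.3) = 8×L_0(0.3) + 15×L_1(0.3) + (-10)×L_2(0.3) + 15×L_3(0.3)
P(0.3) = 7.129000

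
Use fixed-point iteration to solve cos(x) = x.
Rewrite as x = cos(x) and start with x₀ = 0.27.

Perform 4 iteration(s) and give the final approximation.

Equation: cos(x) = x
Fixed-point form: x = cos(x)
x₀ = 0.27

x_1 = g(0.270000) = 0.963771
x_2 = g(0.963771) = 0.570427
x_3 = g(0.570427) = 0.841671
x_4 = g(0.841671) = 0.666218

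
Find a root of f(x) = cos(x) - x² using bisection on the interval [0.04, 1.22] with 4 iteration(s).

f(x) = cos(x) - x²
Initial interval: [0.04, 1.22]

Iteration 1:
  c_1 = (0.040000 + 1.220000)/2 = 0.630000
  f(c_1) = f(0.630000) = 0.411128
  f(a) × f(c) ≥ 0, new interval: [0.630000, 1.220000]
Iteration 2:
  c_2 = (0.630000 + 1.220000)/2 = 0.925000
  f(c_2) = f(0.925000) = -0.253790
  f(a) × f(c) < 0, new interval: [0.630000, 0.925000]
Iteration 3:
  c_3 = (0.630000 + 0.925000)/2 = 0.777500
  f(c_3) = f(0.777500) = 0.108163
  f(a) × f(c) ≥ 0, new interval: [0.777500, 0.925000]
Iteration 4:
  c_4 = (0.777500 + 0.925000)/2 = 0.851250
  f(c_4) = f(0.851250) = -0.065583
  f(a) × f(c) < 0, new interval: [0.777500, 0.851250]

After 4 iteration(s), the approximation is c_4 = 0.851250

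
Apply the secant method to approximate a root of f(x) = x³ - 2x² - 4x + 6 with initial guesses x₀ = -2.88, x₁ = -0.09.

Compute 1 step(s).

f(x) = x³ - 2x² - 4x + 6
x₀ = -2.88, x₁ = -0.09

Secant formula: x_{n+1} = x_n - f(x_n)(x_n - x_{n-1})/(f(x_n) - f(x_{n-1}))

Iteration 1:
  f(-2.880000) = -22.956672
  f(-0.090000) = 6.343071
  x_2 = -0.090000 - 6.343071×(-0.090000 - (-2.880000))/(6.343071 - (-22.956672))
       = -0.694004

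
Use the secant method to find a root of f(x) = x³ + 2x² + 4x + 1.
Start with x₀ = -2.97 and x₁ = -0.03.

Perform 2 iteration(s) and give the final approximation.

f(x) = x³ + 2x² + 4x + 1
x₀ = -2.97, x₁ = -0.03

Secant formula: x_{n+1} = x_n - f(x_n)(x_n - x_{n-1})/(f(x_n) - f(x_{n-1}))

Iteration 1:
  f(-2.970000) = -19.436273
  f(-0.030000) = 0.881773
  x_2 = -0.030000 - 0.881773×(-0.030000 - (-2.970000))/(0.881773 - (-19.436273))
       = -0.157592
Iteration 2:
  f(-0.030000) = 0.881773
  f(-0.157592) = 0.415390
  x_3 = -0.157592 - 0.415390×(-0.157592 - (-0.030000))/(0.415390 - 0.881773)
       = -0.271233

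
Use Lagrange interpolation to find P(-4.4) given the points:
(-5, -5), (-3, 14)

Lagrange interpolation formula:
P(x) = Σ yᵢ × Lᵢ(x)
where Lᵢ(x) = Π_{j≠i} (x - xⱼ)/(xᵢ - xⱼ)

L_0(-4.4) = (-4.4 - (-3))/(-5 - (-3)) = 0.700000
L_1(-4.4) = (-4.4 - (-5))/(-3 - (-5)) = 0.300000

P(-4.4) = (-5)×L_0(-4.4) + 14×L_1(-4.4)
P(-4.4) = 0.700000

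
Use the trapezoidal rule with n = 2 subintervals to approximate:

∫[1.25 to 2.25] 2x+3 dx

f(x) = 2x+3
a = 1.25, b = 2.25, n = 2
h = (b - a)/n = 0.500000

Trapezoidal rule: (h/2)[f(x₀) + 2f(x₁) + 2f(x₂) + ... + f(xₙ)]

x_0 = 1.2500, f(x_0) = 5.500000, coefficient = 1
x_1 = 1.7500, f(x_1) = 6.500000, coefficient = 2
x_2 = 2.2500, f(x_2) = 7.500000, coefficient = 1

I ≈ (0.500000/2) × 26.000000 = 6.500000
Exact value: 6.500000
Error: 0.000000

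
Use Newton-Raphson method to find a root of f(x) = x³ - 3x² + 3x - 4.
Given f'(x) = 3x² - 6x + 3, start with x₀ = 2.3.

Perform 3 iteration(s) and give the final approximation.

f(x) = x³ - 3x² + 3x - 4
f'(x) = 3x² - 6x + 3
x₀ = 2.3

Newton-Raphson formula: x_{n+1} = x_n - f(x_n)/f'(x_n)

Iteration 1:
  f(2.300000) = -0.803000
  f'(2.300000) = 5.070000
  x_1 = 2.300000 - (-0.803000)/5.070000 = 2.458383
Iteration 2:
  f(2.458383) = 0.101805
  f'(2.458383) = 6.380640
  x_2 = 2.458383 - 0.101805/6.380640 = 2.442427
Iteration 3:
  f(2.442427) = 0.001110
  f'(2.442427) = 6.241790
  x_3 = 2.442427 - 0.001110/6.241790 = 2.442250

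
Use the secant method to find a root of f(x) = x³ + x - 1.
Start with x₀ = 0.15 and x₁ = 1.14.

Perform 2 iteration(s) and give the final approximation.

f(x) = x³ + x - 1
x₀ = 0.15, x₁ = 1.14

Secant formula: x_{n+1} = x_n - f(x_n)(x_n - x_{n-1})/(f(x_n) - f(x_{n-1}))

Iteration 1:
  f(0.150000) = -0.846625
  f(1.140000) = 1.621544
  x_2 = 1.140000 - 1.621544×(1.140000 - 0.150000)/(1.621544 - (-0.846625))
       = 0.489587
Iteration 2:
  f(1.140000) = 1.621544
  f(0.489587) = -0.393061
  x_3 = 0.489587 - (-0.393061)×(0.489587 - 1.140000)/(-0.393061 - 1.621544)
       = 0.616486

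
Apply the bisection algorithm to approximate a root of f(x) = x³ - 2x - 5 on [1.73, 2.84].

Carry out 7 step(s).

f(x) = x³ - 2x - 5
Initial interval: [1.73, 2.84]

Iteration 1:
  c_1 = (1.730000 + 2.840000)/2 = 2.285000
  f(c_1) = f(2.285000) = 2.360499
  f(a) × f(c) < 0, new interval: [1.730000, 2.285000]
Iteration 2:
  c_2 = (1.730000 + 2.285000)/2 = 2.007500
  f(c_2) = f(2.007500) = -0.924662
  f(a) × f(c) ≥ 0, new interval: [2.007500, 2.285000]
Iteration 3:
  c_3 = (2.007500 + 2.285000)/2 = 2.146250
  f(c_3) = f(2.146250) = 0.593963
  f(a) × f(c) < 0, new interval: [2.007500, 2.146250]
Iteration 4:
  c_4 = (2.007500 + 2.146250)/2 = 2.076875
  f(c_4) = f(2.076875) = -0.195337
  f(a) × f(c) ≥ 0, new interval: [2.076875, 2.146250]
Iteration 5:
  c_5 = (2.076875 + 2.146250)/2 = 2.111563
  f(c_5) = f(2.111563) = 0.191691
  f(a) × f(c) < 0, new interval: [2.076875, 2.111563]
Iteration 6:
  c_6 = (2.076875 + 2.111563)/2 = 2.094219
  f(c_6) = f(2.094219) = -0.003713
  f(a) × f(c) ≥ 0, new interval: [2.094219, 2.111563]
Iteration 7:
  c_7 = (2.094219 + 2.111563)/2 = 2.102891
  f(c_7) = f(2.102891) = 0.093514
  f(a) × f(c) < 0, new interval: [2.094219, 2.102891]

After 7 iteration(s), the approximation is c_7 = 2.102891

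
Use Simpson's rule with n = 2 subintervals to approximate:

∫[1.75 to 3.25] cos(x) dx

f(x) = cos(x)
a = 1.75, b = 3.25, n = 2
h = (b - a)/n = 0.750000

Simpson's rule: (h/3)[f(x₀) + 4f(x₁) + 2f(x₂) + ... + f(xₙ)]

x_0 = 1.7500, f(x_0) = -0.178246, coefficient = 1
x_1 = 2.5000, f(x_1) = -0.801144, coefficient = 4
x_2 = 3.2500, f(x_2) = -0.994130, coefficient = 1

I ≈ (0.750000/3) × -4.376950 = -1.094238
Exact value: -1.092181
Error: 0.002056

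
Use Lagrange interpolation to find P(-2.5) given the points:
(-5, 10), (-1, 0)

Lagrange interpolation formula:
P(x) = Σ yᵢ × Lᵢ(x)
where Lᵢ(x) = Π_{j≠i} (x - xⱼ)/(xᵢ - xⱼ)

L_0(-2.5) = (-2.5 - (-1))/(-5 - (-1)) = 0.375000
L_1(-2.5) = (-2.5 - (-5))/(-1 - (-5)) = 0.625000

P(-2.5) = 10×L_0(-2.5) + 0×L_1(-2.5)
P(-2.5) = 3.750000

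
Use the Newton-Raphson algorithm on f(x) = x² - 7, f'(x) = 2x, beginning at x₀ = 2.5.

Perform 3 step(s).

f(x) = x² - 7
f'(x) = 2x
x₀ = 2.5

Newton-Raphson formula: x_{n+1} = x_n - f(x_n)/f'(x_n)

Iteration 1:
  f(2.500000) = -0.750000
  f'(2.500000) = 5.000000
  x_1 = 2.500000 - (-0.750000)/5.000000 = 2.650000
Iteration 2:
  f(2.650000) = 0.022500
  f'(2.650000) = 5.300000
  x_2 = 2.650000 - 0.022500/5.300000 = 2.645755
Iteration 3:
  f(2.645755) = 0.000018
  f'(2.645755) = 5.291509
  x_3 = 2.645755 - 0.000018/5.291509 = 2.645751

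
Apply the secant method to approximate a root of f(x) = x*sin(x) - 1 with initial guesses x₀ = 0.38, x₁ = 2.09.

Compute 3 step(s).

f(x) = x*sin(x) - 1
x₀ = 0.38, x₁ = 2.09

Secant formula: x_{n+1} = x_n - f(x_n)(x_n - x_{n-1})/(f(x_n) - f(x_{n-1}))

Iteration 1:
  f(0.380000) = -0.859050
  f(2.090000) = 0.814568
  x_2 = 2.090000 - 0.814568×(2.090000 - 0.380000)/(0.814568 - (-0.859050))
       = 1.257724
Iteration 2:
  f(2.090000) = 0.814568
  f(1.257724) = 0.196589
  x_3 = 1.257724 - 0.196589×(1.257724 - 2.090000)/(0.196589 - 0.814568)
       = 0.992965
Iteration 3:
  f(1.257724) = 0.196589
  f(0.992965) = -0.168244
  x_4 = 0.992965 - (-0.168244)×(0.992965 - 1.257724)/(-0.168244 - 0.196589)
       = 1.115060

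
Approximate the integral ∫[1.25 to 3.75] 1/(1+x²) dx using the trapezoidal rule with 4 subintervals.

f(x) = 1/(1+x²)
a = 1.25, b = 3.75, n = 4
h = (b - a)/n = 0.625000

Trapezoidal rule: (h/2)[f(x₀) + 2f(x₁) + 2f(x₂) + ... + f(xₙ)]

x_0 = 1.2500, f(x_0) = 0.390244, coefficient = 1
x_1 = 1.8750, f(x_1) = 0.221453, coefficient = 2
x_2 = 2.5000, f(x_2) = 0.137931, coefficient = 2
x_3 = 3.1250, f(x_3) = 0.092888, coefficient = 2
x_4 = 3.7500, f(x_4) = 0.066390, coefficient = 1

I ≈ (0.625000/2) × 1.361179 = 0.425368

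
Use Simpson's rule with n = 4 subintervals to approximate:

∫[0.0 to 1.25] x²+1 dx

f(x) = x²+1
a = 0.0, b = 1.25, n = 4
h = (b - a)/n = 0.312500

Simpson's rule: (h/3)[f(x₀) + 4f(x₁) + 2f(x₂) + ... + f(xₙ)]

x_0 = 0.0000, f(x_0) = 1.000000, coefficient = 1
x_1 = 0.3125, f(x_1) = 1.097656, coefficient = 4
x_2 = 0.6250, f(x_2) = 1.390625, coefficient = 2
x_3 = 0.9375, f(x_3) = 1.878906, coefficient = 4
x_4 = 1.2500, f(x_4) = 2.562500, coefficient = 1

I ≈ (0.312500/3) × 18.250000 = 1.901042
Exact value: 1.901042
Error: 0.000000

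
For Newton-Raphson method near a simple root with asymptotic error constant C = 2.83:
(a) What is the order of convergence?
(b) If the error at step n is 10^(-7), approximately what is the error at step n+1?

(a) Newton-Raphson has quadratic (order 2) convergence near simple roots.
    This means |e_{n+1}| ≈ C|e_n|².

(b) With |e_n| = 10^(-7) and C = 2.83:
    |e_{n+1}| ≈ 2.83 × (10^(-7))² = 2.83 × 10^(-14)

(a) 2 (quadratic); (b) |e_{n+1}| ≈ 2.830e-14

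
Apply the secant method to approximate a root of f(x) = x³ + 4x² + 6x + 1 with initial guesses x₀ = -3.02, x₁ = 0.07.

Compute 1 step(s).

f(x) = x³ + 4x² + 6x + 1
x₀ = -3.02, x₁ = 0.07

Secant formula: x_{n+1} = x_n - f(x_n)(x_n - x_{n-1})/(f(x_n) - f(x_{n-1}))

Iteration 1:
  f(-3.020000) = -8.182008
  f(0.070000) = 1.439943
  x_2 = 0.070000 - 1.439943×(0.070000 - (-3.020000))/(1.439943 - (-8.182008))
       = -0.392424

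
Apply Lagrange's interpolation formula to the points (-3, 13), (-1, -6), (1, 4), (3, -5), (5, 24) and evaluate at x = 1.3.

Lagrange interpolation formula:
P(x) = Σ yᵢ × Lᵢ(x)
where Lᵢ(x) = Π_{j≠i} (x - xⱼ)/(xᵢ - xⱼ)

L_0(1.3) = (1.3 - (-1))/(-3 - (-1)) × (1.3 - 1)/(-3 - 1) × (1.3 - 3)/(-3 - 3) × (1.3 - 5)/(-3 - 5) = 0.011302
L_1(1.3) = (1.3 - (-3))/(-1 - (-3)) × (1.3 - 1)/(-1 - 1) × (1.3 - 3)/(-1 - 3) × (1.3 - 5)/(-1 - 5) = -0.084522
L_2(1.3) = (1.3 - (-3))/(1 - (-3)) × (1.3 - (-1))/(1 - (-1)) × (1.3 - 3)/(1 - 3) × (1.3 - 5)/(1 - 5) = 0.972002
L_3(1.3) = (1.3 - (-3))/(3 - (-3)) × (1.3 - (-1))/(3 - (-1)) × (1.3 - 1)/(3 - 1) × (1.3 - 5)/(3 - 5) = 0.114353
L_4(1.3) = (1.3 - (-3))/(5 - (-3)) × (1.3 - (-1))/(5 - (-1)) × (1.3 - 1)/(5 - 1) × (1.3 - 3)/(5 - 3) = -0.013135

P(1.3) = 13×L_0(1.3) + (-6)×L_1(1.3) + 4×L_2(1.3) + (-5)×L_3(1.3) + 24×L_4(1.3)
P(1.3) = 3.655059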